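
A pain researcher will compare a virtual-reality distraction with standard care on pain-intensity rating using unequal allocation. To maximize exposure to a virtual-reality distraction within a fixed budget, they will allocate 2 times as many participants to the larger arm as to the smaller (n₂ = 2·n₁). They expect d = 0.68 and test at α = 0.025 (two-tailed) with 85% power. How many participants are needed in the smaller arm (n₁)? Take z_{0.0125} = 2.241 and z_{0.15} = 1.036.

n₁ = 35

With allocation ratio k = n₂/n₁ = 2, Var(x̄₁−x̄₂) = σ²(1/n₁ + 1/(k·n₁)) = σ²·(k+1)/(k·n₁).
So n₁ = (1 + 1/k)·((z_{α/2} + z_β)/d)² = 1.500 × (3.277/0.68)².
n₁ = 1.500 × 23.22 = 34.8.
Round up: n₁ = 35, giving n₂ = 2 × 35 = 70.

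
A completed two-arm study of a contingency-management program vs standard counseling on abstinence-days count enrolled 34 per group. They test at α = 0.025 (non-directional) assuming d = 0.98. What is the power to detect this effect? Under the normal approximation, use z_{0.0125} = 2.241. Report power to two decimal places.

power ≈ 0.96

For two equal groups, power = Φ(d·√(n/2) − z_{α/2}).
d·√(n/2) = 0.98 × √(34/2) = 0.98 × 4.123 = 4.041.
z_β = 4.041 − 2.241 = 1.800.
Power = Φ(1.800) = 0.964.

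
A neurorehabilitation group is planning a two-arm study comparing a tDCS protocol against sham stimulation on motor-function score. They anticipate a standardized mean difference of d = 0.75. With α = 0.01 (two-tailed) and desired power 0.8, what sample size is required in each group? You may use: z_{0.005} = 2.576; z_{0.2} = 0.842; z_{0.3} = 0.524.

For two independent groups with equal n: n = 2·((z_{α/2} + z_β) / d)².
z_{α/2} + z_β = 2.576 + 0.842 = 3.418.
n = 2 × (3.418 / 0.75)² = 2 × 4.557² = 2 × 20.77 = 41.5.
Round up to the next whole participant.

n = 42 per group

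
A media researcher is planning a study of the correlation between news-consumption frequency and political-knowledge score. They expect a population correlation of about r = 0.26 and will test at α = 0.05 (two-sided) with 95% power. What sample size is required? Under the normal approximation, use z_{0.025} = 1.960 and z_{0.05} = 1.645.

Fisher's z: C = ½·ln((1+r)/(1−r)) = ½·ln(1.7027) = 0.2661.
n = ((z_{α/2} + z_β)/C)² + 3.
(1.960 + 1.645) / 0.2661 = 3.605 / 0.2661 = 13.548.
n = 13.548² + 3 = 183.54 + 3 = 186.5.
Round up.

n = 187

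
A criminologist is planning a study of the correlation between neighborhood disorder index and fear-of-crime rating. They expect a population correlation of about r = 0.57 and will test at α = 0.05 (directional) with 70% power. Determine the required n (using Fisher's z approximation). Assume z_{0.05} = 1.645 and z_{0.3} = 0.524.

n = 15

Fisher's z: C = ½·ln((1+r)/(1−r)) = ½·ln(3.6512) = 0.6475.
n = ((z_{α} + z_β)/C)² + 3.
(1.645 + 0.524) / 0.6475 = 2.169 / 0.6475 = 3.350.
n = 3.350² + 3 = 11.22 + 3 = 14.2.
Round up.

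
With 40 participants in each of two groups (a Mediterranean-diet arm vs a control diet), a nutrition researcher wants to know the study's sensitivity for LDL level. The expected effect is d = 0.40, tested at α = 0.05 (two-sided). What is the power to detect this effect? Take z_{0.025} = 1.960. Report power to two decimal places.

power ≈ 0.43

For two equal groups, power = Φ(d·√(n/2) − z_{α/2}).
d·√(n/2) = 0.40 × √(40/2) = 0.40 × 4.472 = 1.789.
z_β = 1.789 − 1.960 = -0.171.
Power = Φ(-0.171) = 0.432.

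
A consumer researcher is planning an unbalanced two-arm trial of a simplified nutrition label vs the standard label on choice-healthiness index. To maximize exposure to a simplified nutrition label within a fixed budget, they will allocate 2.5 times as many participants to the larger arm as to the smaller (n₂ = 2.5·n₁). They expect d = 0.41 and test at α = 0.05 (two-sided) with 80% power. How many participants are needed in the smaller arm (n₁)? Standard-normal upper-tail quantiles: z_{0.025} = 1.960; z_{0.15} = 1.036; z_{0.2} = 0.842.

With allocation ratio k = n₂/n₁ = 2.5, Var(x̄₁−x̄₂) = σ²(1/n₁ + 1/(k·n₁)) = σ²·(k+1)/(k·n₁).
So n₁ = (1 + 1/k)·((z_{α/2} + z_β)/d)² = 1.400 × (2.802/0.41)².
n₁ = 1.400 × 46.71 = 65.4.
Round up: n₁ = 66, giving n₂ = 2.5 × 66 = 165.

n₁ = 66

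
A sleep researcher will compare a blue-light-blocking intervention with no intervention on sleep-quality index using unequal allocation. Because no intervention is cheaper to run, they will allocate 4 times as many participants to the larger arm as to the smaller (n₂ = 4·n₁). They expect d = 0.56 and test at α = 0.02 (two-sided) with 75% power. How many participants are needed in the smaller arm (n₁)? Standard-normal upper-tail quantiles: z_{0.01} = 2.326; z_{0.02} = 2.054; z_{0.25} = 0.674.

n₁ = 36

With allocation ratio k = n₂/n₁ = 4, Var(x̄₁−x̄₂) = σ²(1/n₁ + 1/(k·n₁)) = σ²·(k+1)/(k·n₁).
So n₁ = (1 + 1/k)·((z_{α/2} + z_β)/d)² = 1.250 × (3.000/0.56)².
n₁ = 1.250 × 28.70 = 35.9.
Round up: n₁ = 36, giving n₂ = 4 × 36 = 144.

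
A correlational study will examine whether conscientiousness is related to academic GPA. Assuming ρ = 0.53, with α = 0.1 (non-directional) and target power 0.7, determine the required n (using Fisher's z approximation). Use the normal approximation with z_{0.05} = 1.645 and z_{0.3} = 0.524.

n = 17

Fisher's z: C = ½·ln((1+r)/(1−r)) = ½·ln(3.2553) = 0.5901.
n = ((z_{α/2} + z_β)/C)² + 3.
(1.645 + 0.524) / 0.5901 = 2.169 / 0.5901 = 3.676.
n = 3.676² + 3 = 13.51 + 3 = 16.5.
Round up.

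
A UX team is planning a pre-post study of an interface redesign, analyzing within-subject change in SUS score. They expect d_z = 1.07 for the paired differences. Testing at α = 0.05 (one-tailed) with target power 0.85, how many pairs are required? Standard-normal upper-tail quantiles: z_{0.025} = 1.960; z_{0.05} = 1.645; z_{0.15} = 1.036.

For a paired (one-sample on differences) test: n = ((z_{α} + z_β) / d)².
z_{α} + z_β = 1.645 + 1.036 = 2.681.
n = (2.681 / 1.07)² = 2.506² = 6.28.
Round up.

n = 7 pairs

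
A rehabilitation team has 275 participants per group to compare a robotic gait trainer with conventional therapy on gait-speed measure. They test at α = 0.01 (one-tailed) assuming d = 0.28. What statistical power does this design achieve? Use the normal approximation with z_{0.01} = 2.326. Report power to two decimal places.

power ≈ 0.83

For two equal groups, power = Φ(d·√(n/2) − z_{α}).
d·√(n/2) = 0.28 × √(275/2) = 0.28 × 11.726 = 3.283.
z_β = 3.283 − 2.326 = 0.957.
Power = Φ(0.957) = 0.831.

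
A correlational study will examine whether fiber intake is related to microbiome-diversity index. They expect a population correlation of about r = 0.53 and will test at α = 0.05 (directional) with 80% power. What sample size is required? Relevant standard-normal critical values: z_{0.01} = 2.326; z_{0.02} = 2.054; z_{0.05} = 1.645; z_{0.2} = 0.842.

Fisher's z: C = ½·ln((1+r)/(1−r)) = ½·ln(3.2553) = 0.5901.
n = ((z_{α} + z_β)/C)² + 3.
(1.645 + 0.842) / 0.5901 = 2.487 / 0.5901 = 4.215.
n = 4.215² + 3 = 17.76 + 3 = 20.8.
Round up.

n = 21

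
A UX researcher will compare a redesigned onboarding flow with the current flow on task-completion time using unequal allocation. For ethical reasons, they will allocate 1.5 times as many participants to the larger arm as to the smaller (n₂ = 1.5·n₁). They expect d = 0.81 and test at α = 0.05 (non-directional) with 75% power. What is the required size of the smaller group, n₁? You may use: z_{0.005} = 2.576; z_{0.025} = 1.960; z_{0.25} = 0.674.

With allocation ratio k = n₂/n₁ = 1.5, Var(x̄₁−x̄₂) = σ²(1/n₁ + 1/(k·n₁)) = σ²·(k+1)/(k·n₁).
So n₁ = (1 + 1/k)·((z_{α/2} + z_β)/d)² = 1.667 × (2.634/0.81)².
n₁ = 1.667 × 10.57 = 17.6.
Round up: n₁ = 18, giving n₂ = 1.5 × 18 = 27.

n₁ = 18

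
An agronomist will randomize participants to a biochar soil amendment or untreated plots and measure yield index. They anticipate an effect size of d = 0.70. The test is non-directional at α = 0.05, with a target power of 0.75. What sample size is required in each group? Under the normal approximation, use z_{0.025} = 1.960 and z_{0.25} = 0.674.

n = 29 per group

For two independent groups with equal n: n = 2·((z_{α/2} + z_β) / d)².
z_{α/2} + z_β = 1.960 + 0.674 = 2.634.
n = 2 × (2.634 / 0.70)² = 2 × 3.763² = 2 × 14.16 = 28.3.
Round up to the next whole participant.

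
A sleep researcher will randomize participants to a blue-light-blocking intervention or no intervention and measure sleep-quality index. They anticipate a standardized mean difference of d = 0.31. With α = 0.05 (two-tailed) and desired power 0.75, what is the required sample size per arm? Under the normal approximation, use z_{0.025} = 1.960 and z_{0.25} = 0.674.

For two independent groups with equal n: n = 2·((z_{α/2} + z_β) / d)².
z_{α/2} + z_β = 1.960 + 0.674 = 2.634.
n = 2 × (2.634 / 0.31)² = 2 × 8.497² = 2 × 72.20 = 144.4.
Round up to the next whole participant.

n = 145 per group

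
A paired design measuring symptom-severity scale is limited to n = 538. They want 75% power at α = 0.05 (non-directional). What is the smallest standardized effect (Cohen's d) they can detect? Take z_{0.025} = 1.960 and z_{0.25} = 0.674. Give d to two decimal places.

d_min ≈ 0.11

For a single sample (or paired design) of n = 538: d_min = (z_{α/2} + z_β)/√n.
z-sum = 1.960 + 0.674 = 2.634.
d_min = 2.634 / √538 = 2.634 / 23.195 = 0.114.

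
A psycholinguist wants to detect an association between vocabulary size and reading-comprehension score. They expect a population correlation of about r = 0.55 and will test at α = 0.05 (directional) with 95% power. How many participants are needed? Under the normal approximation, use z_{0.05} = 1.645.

n = 32

Fisher's z: C = ½·ln((1+r)/(1−r)) = ½·ln(3.4444) = 0.6184.
n = ((z_{α} + z_β)/C)² + 3.
(1.645 + 1.645) / 0.6184 = 3.290 / 0.6184 = 5.320.
n = 5.320² + 3 = 28.30 + 3 = 31.3.
Round up.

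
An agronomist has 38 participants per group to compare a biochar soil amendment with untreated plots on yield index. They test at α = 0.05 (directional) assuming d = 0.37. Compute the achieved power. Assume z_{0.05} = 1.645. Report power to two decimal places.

For two equal groups, power = Φ(d·√(n/2) − z_{α}).
d·√(n/2) = 0.37 × √(38/2) = 0.37 × 4.359 = 1.613.
z_β = 1.613 − 1.645 = -0.032.
Power = Φ(-0.032) = 0.487.

power ≈ 0.49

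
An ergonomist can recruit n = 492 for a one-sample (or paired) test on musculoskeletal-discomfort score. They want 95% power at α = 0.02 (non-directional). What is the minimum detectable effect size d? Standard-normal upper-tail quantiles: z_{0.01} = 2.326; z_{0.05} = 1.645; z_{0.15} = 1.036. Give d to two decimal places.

d_min ≈ 0.18

For a single sample (or paired design) of n = 492: d_min = (z_{α/2} + z_β)/√n.
z-sum = 2.326 + 1.645 = 3.971.
d_min = 3.971 / √492 = 3.971 / 22.181 = 0.179.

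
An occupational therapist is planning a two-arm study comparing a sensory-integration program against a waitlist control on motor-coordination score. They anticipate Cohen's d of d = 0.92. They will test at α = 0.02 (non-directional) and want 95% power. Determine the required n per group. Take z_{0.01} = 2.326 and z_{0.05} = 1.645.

n = 38 per group

For two independent groups with equal n: n = 2·((z_{α/2} + z_β) / d)².
z_{α/2} + z_β = 2.326 + 1.645 = 3.971.
n = 2 × (3.971 / 0.92)² = 2 × 4.316² = 2 × 18.63 = 37.3.
Round up to the next whole participant.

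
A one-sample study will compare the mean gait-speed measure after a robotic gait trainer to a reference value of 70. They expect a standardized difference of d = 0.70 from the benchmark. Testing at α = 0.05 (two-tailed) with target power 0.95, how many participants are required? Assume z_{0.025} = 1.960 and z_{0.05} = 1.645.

n = 27

For a one-sample test: n = ((z_{α/2} + z_β) / d)².
z_{α/2} + z_β = 1.960 + 1.645 = 3.605.
n = (3.605 / 0.70)² = 5.150² = 26.52.
Round up.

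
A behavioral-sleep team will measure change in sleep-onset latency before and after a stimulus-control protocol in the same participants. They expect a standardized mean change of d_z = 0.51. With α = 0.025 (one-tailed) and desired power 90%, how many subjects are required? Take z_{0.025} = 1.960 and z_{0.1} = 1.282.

For a paired (one-sample on differences) test: n = ((z_{α} + z_β) / d)².
z_{α} + z_β = 1.960 + 1.282 = 3.242.
n = (3.242 / 0.51)² = 6.357² = 40.41.
Round up.

n = 41 pairs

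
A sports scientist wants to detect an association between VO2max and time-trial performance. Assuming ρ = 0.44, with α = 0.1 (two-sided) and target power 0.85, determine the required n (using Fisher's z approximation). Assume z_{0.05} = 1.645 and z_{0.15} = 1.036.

Fisher's z: C = ½·ln((1+r)/(1−r)) = ½·ln(2.5714) = 0.4722.
n = ((z_{α/2} + z_β)/C)² + 3.
(1.645 + 1.036) / 0.4722 = 2.681 / 0.4722 = 5.678.
n = 5.678² + 3 = 32.24 + 3 = 35.2.
Round up.

n = 36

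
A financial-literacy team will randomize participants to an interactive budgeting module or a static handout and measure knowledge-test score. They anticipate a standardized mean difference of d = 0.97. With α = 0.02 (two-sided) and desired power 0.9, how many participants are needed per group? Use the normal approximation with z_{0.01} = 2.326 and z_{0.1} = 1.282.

n = 28 per group

For two independent groups with equal n: n = 2·((z_{α/2} + z_β) / d)².
z_{α/2} + z_β = 2.326 + 1.282 = 3.608.
n = 2 × (3.608 / 0.97)² = 2 × 3.720² = 2 × 13.84 = 27.7.
Round up to the next whole participant.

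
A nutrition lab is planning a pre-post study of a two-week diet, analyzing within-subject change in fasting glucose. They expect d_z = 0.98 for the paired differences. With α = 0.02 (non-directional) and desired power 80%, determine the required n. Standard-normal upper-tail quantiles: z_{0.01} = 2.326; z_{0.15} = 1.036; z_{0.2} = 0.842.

For a paired (one-sample on differences) test: n = ((z_{α/2} + z_β) / d)².
z_{α/2} + z_β = 2.326 + 0.842 = 3.168.
n = (3.168 / 0.98)² = 3.233² = 10.45.
Round up.

n = 11 pairs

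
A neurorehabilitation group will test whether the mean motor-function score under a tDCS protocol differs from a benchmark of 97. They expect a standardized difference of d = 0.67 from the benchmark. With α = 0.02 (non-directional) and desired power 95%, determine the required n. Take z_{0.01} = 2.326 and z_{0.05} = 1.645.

For a one-sample test: n = ((z_{α/2} + z_β) / d)².
z_{α/2} + z_β = 2.326 + 1.645 = 3.971.
n = (3.971 / 0.67)² = 5.927² = 35.13.
Round up.

n = 36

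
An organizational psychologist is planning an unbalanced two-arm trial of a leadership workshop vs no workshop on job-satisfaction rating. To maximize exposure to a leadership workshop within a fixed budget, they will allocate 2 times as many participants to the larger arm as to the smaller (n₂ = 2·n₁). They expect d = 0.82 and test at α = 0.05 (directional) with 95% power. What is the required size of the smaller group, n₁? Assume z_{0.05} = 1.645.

n₁ = 25

With allocation ratio k = n₂/n₁ = 2, Var(x̄₁−x̄₂) = σ²(1/n₁ + 1/(k·n₁)) = σ²·(k+1)/(k·n₁).
So n₁ = (1 + 1/k)·((z_{α} + z_β)/d)² = 1.500 × (3.290/0.82)².
n₁ = 1.500 × 16.10 = 24.1.
Round up: n₁ = 25, giving n₂ = 2 × 25 = 50.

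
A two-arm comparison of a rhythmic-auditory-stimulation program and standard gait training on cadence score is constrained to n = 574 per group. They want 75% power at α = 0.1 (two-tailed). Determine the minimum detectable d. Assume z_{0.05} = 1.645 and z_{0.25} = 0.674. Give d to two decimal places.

d_min ≈ 0.14

For two independent groups of n = 574 each: d_min = (z_{α/2} + z_β)·√(2/n).
z-sum = 1.645 + 0.674 = 2.319.
d_min = 2.319 × √(2/574) = 2.319 × 0.0590 = 0.137.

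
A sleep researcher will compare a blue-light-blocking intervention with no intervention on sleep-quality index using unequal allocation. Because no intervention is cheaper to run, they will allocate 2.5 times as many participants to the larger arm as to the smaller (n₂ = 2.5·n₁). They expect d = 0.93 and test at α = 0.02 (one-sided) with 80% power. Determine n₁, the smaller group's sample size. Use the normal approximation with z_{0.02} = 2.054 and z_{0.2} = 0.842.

With allocation ratio k = n₂/n₁ = 2.5, Var(x̄₁−x̄₂) = σ²(1/n₁ + 1/(k·n₁)) = σ²·(k+1)/(k·n₁).
So n₁ = (1 + 1/k)·((z_{α} + z_β)/d)² = 1.400 × (2.896/0.93)².
n₁ = 1.400 × 9.70 = 13.6.
Round up: n₁ = 14, giving n₂ = 2.5 × 14 = 35.

n₁ = 14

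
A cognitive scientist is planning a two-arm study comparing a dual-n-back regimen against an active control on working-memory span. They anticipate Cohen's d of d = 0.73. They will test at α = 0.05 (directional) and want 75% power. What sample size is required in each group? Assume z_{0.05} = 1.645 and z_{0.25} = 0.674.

For two independent groups with equal n: n = 2·((z_{α} + z_β) / d)².
z_{α} + z_β = 1.645 + 0.674 = 2.319.
n = 2 × (2.319 / 0.73)² = 2 × 3.177² = 2 × 10.09 = 20.2.
Round up to the next whole participant.

n = 21 per group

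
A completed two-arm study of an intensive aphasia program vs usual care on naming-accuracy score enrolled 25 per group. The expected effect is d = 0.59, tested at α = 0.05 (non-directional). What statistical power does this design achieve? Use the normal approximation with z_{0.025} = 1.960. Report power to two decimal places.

For two equal groups, power = Φ(d·√(n/2) − z_{α/2}).
d·√(n/2) = 0.59 × √(25/2) = 0.59 × 3.536 = 2.086.
z_β = 2.086 − 1.960 = 0.126.
Power = Φ(0.126) = 0.550.

power ≈ 0.55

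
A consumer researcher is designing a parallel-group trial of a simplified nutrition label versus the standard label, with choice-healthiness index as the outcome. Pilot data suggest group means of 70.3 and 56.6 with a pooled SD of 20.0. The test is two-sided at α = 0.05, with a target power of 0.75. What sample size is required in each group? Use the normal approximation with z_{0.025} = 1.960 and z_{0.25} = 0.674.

n = 30 per group

Cohen's d = |M₁ − M₂| / SD_pooled = |70.3 − 56.6| / 20.0 = 13.7 / 20.0 = 0.685.
For two independent groups with equal n: n = 2·((z_{α/2} + z_β) / d)².
z_{α/2} + z_β = 1.960 + 0.674 = 2.634.
n = 2 × (2.634 / 0.685)² = 2 × 3.845² = 2 × 14.79 = 29.6.
Round up to the next whole participant.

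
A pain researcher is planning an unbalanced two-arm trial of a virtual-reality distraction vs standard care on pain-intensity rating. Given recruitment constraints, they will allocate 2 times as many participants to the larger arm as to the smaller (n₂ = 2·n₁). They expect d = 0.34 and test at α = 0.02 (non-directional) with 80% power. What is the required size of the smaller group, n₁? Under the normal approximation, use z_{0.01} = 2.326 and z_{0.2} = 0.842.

n₁ = 131

With allocation ratio k = n₂/n₁ = 2, Var(x̄₁−x̄₂) = σ²(1/n₁ + 1/(k·n₁)) = σ²·(k+1)/(k·n₁).
So n₁ = (1 + 1/k)·((z_{α/2} + z_β)/d)² = 1.500 × (3.168/0.34)².
n₁ = 1.500 × 86.82 = 130.2.
Round up: n₁ = 131, giving n₂ = 2 × 131 = 262.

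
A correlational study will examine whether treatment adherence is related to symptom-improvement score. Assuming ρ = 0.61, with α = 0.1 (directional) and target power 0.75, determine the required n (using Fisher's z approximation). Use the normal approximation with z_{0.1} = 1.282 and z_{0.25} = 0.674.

Fisher's z: C = ½·ln((1+r)/(1−r)) = ½·ln(4.1282) = 0.7089.
n = ((z_{α} + z_β)/C)² + 3.
(1.282 + 0.674) / 0.7089 = 1.956 / 0.7089 = 2.759.
n = 2.759² + 3 = 7.61 + 3 = 10.6.
Round up.

n = 11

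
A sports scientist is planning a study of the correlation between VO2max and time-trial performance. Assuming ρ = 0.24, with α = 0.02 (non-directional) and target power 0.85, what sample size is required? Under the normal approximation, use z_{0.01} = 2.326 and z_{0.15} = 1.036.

n = 192

Fisher's z: C = ½·ln((1+r)/(1−r)) = ½·ln(1.6316) = 0.2448.
n = ((z_{α/2} + z_β)/C)² + 3.
(2.326 + 1.036) / 0.2448 = 3.362 / 0.2448 = 13.734.
n = 13.734² + 3 = 188.61 + 3 = 191.6.
Round up.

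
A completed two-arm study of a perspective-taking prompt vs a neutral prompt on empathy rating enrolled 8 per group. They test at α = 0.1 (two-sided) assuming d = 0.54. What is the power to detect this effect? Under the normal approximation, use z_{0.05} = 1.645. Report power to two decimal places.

power ≈ 0.29

For two equal groups, power = Φ(d·√(n/2) − z_{α/2}).
d·√(n/2) = 0.54 × √(8/2) = 0.54 × 2.000 = 1.080.
z_β = 1.080 − 1.645 = -0.565.
Power = Φ(-0.565) = 0.286.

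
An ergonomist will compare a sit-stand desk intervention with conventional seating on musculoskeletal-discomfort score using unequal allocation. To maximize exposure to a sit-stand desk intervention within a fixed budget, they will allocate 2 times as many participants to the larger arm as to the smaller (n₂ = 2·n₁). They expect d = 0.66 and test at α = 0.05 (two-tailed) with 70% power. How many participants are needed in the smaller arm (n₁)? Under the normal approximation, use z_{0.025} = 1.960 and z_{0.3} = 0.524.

n₁ = 22

With allocation ratio k = n₂/n₁ = 2, Var(x̄₁−x̄₂) = σ²(1/n₁ + 1/(k·n₁)) = σ²·(k+1)/(k·n₁).
So n₁ = (1 + 1/k)·((z_{α/2} + z_β)/d)² = 1.500 × (2.484/0.66)².
n₁ = 1.500 × 14.16 = 21.2.
Round up: n₁ = 22, giving n₂ = 2 × 22 = 44.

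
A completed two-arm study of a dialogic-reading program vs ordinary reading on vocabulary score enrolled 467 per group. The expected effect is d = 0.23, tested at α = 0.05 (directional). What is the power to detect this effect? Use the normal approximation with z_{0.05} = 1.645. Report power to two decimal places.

power ≈ 0.97

For two equal groups, power = Φ(d·√(n/2) − z_{α}).
d·√(n/2) = 0.23 × √(467/2) = 0.23 × 15.281 = 3.515.
z_β = 3.515 − 1.645 = 1.870.
Power = Φ(1.870) = 0.969.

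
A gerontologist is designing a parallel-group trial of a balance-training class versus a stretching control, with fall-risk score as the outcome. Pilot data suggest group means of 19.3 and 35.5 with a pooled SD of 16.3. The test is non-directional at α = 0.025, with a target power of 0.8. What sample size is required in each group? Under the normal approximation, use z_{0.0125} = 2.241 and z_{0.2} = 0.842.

n = 20 per group

Cohen's d = |M₁ − M₂| / SD_pooled = |19.3 − 35.5| / 16.3 = 16.2 / 16.3 = 0.994.
For two independent groups with equal n: n = 2·((z_{α/2} + z_β) / d)².
z_{α/2} + z_β = 2.241 + 0.842 = 3.083.
n = 2 × (3.083 / 0.994)² = 2 × 3.102² = 2 × 9.62 = 19.2.
Round up to the next whole participant.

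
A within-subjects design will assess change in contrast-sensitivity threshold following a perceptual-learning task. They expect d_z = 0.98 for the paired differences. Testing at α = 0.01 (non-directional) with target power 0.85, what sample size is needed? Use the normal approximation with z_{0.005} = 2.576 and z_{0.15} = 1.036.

n = 14 pairs

For a paired (one-sample on differences) test: n = ((z_{α/2} + z_β) / d)².
z_{α/2} + z_β = 2.576 + 1.036 = 3.612.
n = (3.612 / 0.98)² = 3.686² = 13.58.
Round up.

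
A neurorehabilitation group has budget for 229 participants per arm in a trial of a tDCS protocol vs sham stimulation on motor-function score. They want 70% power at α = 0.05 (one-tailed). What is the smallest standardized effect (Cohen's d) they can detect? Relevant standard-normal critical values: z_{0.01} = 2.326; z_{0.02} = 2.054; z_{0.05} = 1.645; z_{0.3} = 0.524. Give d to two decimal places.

d_min ≈ 0.20

For two independent groups of n = 229 each: d_min = (z_{α} + z_β)·√(2/n).
z-sum = 1.645 + 0.524 = 2.169.
d_min = 2.169 × √(2/229) = 2.169 × 0.0935 = 0.203.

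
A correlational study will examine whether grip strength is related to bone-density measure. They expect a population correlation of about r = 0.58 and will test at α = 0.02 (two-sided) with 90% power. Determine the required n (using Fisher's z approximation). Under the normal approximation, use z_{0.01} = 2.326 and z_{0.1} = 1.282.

Fisher's z: C = ½·ln((1+r)/(1−r)) = ½·ln(3.7619) = 0.6625.
n = ((z_{α/2} + z_β)/C)² + 3.
(2.326 + 1.282) / 0.6625 = 3.608 / 0.6625 = 5.446.
n = 5.446² + 3 = 29.66 + 3 = 32.7.
Round up.

n = 33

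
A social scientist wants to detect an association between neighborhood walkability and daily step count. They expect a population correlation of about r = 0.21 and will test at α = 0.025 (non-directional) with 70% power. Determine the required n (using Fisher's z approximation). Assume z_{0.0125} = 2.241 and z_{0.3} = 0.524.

n = 172

Fisher's z: C = ½·ln((1+r)/(1−r)) = ½·ln(1.5316) = 0.2132.
n = ((z_{α/2} + z_β)/C)² + 3.
(2.241 + 0.524) / 0.2132 = 2.765 / 0.2132 = 12.969.
n = 12.969² + 3 = 168.20 + 3 = 171.2.
Round up.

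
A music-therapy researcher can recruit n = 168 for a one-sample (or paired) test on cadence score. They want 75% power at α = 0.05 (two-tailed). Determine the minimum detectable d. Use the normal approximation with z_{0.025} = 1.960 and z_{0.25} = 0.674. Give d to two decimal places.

For a single sample (or paired design) of n = 168: d_min = (z_{α/2} + z_β)/√n.
z-sum = 1.960 + 0.674 = 2.634.
d_min = 2.634 / √168 = 2.634 / 12.961 = 0.203.

d_min ≈ 0.20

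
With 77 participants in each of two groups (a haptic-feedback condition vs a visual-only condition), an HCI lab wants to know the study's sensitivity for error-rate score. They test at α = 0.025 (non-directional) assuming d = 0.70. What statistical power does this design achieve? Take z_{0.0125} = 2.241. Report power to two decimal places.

For two equal groups, power = Φ(d·√(n/2) − z_{α/2}).
d·√(n/2) = 0.70 × √(77/2) = 0.70 × 6.205 = 4.343.
z_β = 4.343 − 2.241 = 2.102.
Power = Φ(2.102) = 0.982.

power ≈ 0.98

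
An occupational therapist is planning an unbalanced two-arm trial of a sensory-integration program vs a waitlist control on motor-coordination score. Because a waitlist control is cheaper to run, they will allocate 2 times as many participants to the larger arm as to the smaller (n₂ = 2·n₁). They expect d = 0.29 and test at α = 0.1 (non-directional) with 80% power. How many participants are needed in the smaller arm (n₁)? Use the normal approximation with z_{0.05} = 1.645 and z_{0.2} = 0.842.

n₁ = 111

With allocation ratio k = n₂/n₁ = 2, Var(x̄₁−x̄₂) = σ²(1/n₁ + 1/(k·n₁)) = σ²·(k+1)/(k·n₁).
So n₁ = (1 + 1/k)·((z_{α/2} + z_β)/d)² = 1.500 × (2.487/0.29)².
n₁ = 1.500 × 73.55 = 110.3.
Round up: n₁ = 111, giving n₂ = 2 × 111 = 222.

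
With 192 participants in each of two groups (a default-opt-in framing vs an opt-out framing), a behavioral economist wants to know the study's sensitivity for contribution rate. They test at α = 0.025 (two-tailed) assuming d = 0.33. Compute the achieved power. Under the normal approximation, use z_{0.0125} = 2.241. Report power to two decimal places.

power ≈ 0.84

For two equal groups, power = Φ(d·√(n/2) − z_{α/2}).
d·√(n/2) = 0.33 × √(192/2) = 0.33 × 9.798 = 3.233.
z_β = 3.233 − 2.241 = 0.992.
Power = Φ(0.992) = 0.839.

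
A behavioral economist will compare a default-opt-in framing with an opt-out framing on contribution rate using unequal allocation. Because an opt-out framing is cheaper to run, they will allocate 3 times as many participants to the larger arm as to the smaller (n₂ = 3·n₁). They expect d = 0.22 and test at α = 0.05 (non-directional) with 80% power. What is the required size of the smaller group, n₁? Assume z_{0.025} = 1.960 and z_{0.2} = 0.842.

With allocation ratio k = n₂/n₁ = 3, Var(x̄₁−x̄₂) = σ²(1/n₁ + 1/(k·n₁)) = σ²·(k+1)/(k·n₁).
So n₁ = (1 + 1/k)·((z_{α/2} + z_β)/d)² = 1.333 × (2.802/0.22)².
n₁ = 1.333 × 162.21 = 216.3.
Round up: n₁ = 217, giving n₂ = 3 × 217 = 651.

n₁ = 217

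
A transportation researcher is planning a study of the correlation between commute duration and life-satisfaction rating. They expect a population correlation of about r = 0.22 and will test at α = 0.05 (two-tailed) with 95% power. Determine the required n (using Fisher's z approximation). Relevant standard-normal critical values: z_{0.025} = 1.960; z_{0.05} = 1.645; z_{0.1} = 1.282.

n = 263

Fisher's z: C = ½·ln((1+r)/(1−r)) = ½·ln(1.5641) = 0.2237.
n = ((z_{α/2} + z_β)/C)² + 3.
(1.960 + 1.645) / 0.2237 = 3.605 / 0.2237 = 16.115.
n = 16.115² + 3 = 259.70 + 3 = 262.7.
Round up.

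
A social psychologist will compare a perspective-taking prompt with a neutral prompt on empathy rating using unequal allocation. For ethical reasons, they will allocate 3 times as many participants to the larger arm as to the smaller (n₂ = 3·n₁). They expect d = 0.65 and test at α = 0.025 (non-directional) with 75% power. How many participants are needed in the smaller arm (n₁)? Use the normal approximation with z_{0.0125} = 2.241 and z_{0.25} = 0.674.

With allocation ratio k = n₂/n₁ = 3, Var(x̄₁−x̄₂) = σ²(1/n₁ + 1/(k·n₁)) = σ²·(k+1)/(k·n₁).
So n₁ = (1 + 1/k)·((z_{α/2} + z_β)/d)² = 1.333 × (2.915/0.65)².
n₁ = 1.333 × 20.11 = 26.8.
Round up: n₁ = 27, giving n₂ = 3 × 27 = 81.

n₁ = 27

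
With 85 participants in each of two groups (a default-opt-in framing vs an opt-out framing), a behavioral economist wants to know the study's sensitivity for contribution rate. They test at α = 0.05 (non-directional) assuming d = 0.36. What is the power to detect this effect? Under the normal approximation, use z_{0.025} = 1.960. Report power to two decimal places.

For two equal groups, power = Φ(d·√(n/2) − z_{α/2}).
d·√(n/2) = 0.36 × √(85/2) = 0.36 × 6.519 = 2.347.
z_β = 2.347 − 1.960 = 0.387.
Power = Φ(0.387) = 0.651.

power ≈ 0.65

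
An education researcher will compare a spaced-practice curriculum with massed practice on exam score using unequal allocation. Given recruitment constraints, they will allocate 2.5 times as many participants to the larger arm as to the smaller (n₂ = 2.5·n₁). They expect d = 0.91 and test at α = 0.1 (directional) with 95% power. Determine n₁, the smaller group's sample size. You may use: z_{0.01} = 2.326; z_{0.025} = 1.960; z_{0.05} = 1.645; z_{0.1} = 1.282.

With allocation ratio k = n₂/n₁ = 2.5, Var(x̄₁−x̄₂) = σ²(1/n₁ + 1/(k·n₁)) = σ²·(k+1)/(k·n₁).
So n₁ = (1 + 1/k)·((z_{α} + z_β)/d)² = 1.400 × (2.927/0.91)².
n₁ = 1.400 × 10.35 = 14.5.
Round up: n₁ = 15, giving n₂ = ⌈2.5 × 15⌉ = ⌈37.5⌉ = 38.

n₁ = 15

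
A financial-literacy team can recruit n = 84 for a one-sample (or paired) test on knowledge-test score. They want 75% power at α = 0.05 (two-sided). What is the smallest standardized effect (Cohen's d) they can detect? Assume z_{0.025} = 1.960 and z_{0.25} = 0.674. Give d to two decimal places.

For a single sample (or paired design) of n = 84: d_min = (z_{α/2} + z_β)/√n.
z-sum = 1.960 + 0.674 = 2.634.
d_min = 2.634 / √84 = 2.634 / 9.165 = 0.287.

d_min ≈ 0.29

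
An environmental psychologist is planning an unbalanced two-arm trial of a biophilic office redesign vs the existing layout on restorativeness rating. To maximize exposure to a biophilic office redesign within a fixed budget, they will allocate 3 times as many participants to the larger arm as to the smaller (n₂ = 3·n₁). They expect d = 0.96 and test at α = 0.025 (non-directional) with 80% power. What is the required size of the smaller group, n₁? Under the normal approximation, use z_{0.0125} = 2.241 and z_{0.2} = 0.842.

With allocation ratio k = n₂/n₁ = 3, Var(x̄₁−x̄₂) = σ²(1/n₁ + 1/(k·n₁)) = σ²·(k+1)/(k·n₁).
So n₁ = (1 + 1/k)·((z_{α/2} + z_β)/d)² = 1.333 × (3.083/0.96)².
n₁ = 1.333 × 10.31 = 13.8.
Round up: n₁ = 14, giving n₂ = 3 × 14 = 42.

n₁ = 14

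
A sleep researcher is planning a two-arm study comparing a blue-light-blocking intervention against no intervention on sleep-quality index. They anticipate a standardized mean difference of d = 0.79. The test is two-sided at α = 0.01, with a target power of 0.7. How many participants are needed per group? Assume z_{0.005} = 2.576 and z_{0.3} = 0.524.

n = 31 per group

For two independent groups with equal n: n = 2·((z_{α/2} + z_β) / d)².
z_{α/2} + z_β = 2.576 + 0.524 = 3.100.
n = 2 × (3.100 / 0.79)² = 2 × 3.924² = 2 × 15.40 = 30.8.
Round up to the next whole participant.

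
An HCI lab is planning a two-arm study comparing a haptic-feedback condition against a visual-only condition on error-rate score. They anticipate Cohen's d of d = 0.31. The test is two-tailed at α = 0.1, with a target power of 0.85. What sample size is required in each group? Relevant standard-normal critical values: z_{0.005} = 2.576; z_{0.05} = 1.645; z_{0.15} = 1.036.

For two independent groups with equal n: n = 2·((z_{α/2} + z_β) / d)².
z_{α/2} + z_β = 1.645 + 1.036 = 2.681.
n = 2 × (2.681 / 0.31)² = 2 × 8.648² = 2 × 74.79 = 149.6.
Round up to the next whole participant.

n = 150 per group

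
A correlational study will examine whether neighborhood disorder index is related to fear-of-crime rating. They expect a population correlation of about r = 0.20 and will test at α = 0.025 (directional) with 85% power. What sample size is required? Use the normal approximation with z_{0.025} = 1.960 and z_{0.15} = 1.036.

n = 222

Fisher's z: C = ½·ln((1+r)/(1−r)) = ½·ln(1.5000) = 0.2027.
n = ((z_{α} + z_β)/C)² + 3.
(1.960 + 1.036) / 0.2027 = 2.996 / 0.2027 = 14.780.
n = 14.780² + 3 = 218.46 + 3 = 221.5.
Round up.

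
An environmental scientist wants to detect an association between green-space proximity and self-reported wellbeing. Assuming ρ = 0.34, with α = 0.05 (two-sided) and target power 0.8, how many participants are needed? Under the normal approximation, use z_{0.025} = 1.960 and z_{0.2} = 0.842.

Fisher's z: C = ½·ln((1+r)/(1−r)) = ½·ln(2.0303) = 0.3541.
n = ((z_{α/2} + z_β)/C)² + 3.
(1.960 + 0.842) / 0.3541 = 2.802 / 0.3541 = 7.913.
n = 7.913² + 3 = 62.62 + 3 = 65.6.
Round up.

n = 66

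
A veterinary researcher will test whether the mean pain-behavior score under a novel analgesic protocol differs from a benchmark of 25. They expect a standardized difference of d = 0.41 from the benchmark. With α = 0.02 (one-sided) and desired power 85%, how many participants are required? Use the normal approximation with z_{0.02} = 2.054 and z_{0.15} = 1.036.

n = 57

For a one-sample test: n = ((z_{α} + z_β) / d)².
z_{α} + z_β = 2.054 + 1.036 = 3.090.
n = (3.090 / 0.41)² = 7.537² = 56.80.
Round up.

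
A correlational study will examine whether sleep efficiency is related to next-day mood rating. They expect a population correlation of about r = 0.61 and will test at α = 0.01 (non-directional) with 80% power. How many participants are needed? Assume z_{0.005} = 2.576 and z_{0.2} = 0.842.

n = 27

Fisher's z: C = ½·ln((1+r)/(1−r)) = ½·ln(4.1282) = 0.7089.
n = ((z_{α/2} + z_β)/C)² + 3.
(2.576 + 0.842) / 0.7089 = 3.418 / 0.7089 = 4.822.
n = 4.822² + 3 = 23.25 + 3 = 26.2.
Round up.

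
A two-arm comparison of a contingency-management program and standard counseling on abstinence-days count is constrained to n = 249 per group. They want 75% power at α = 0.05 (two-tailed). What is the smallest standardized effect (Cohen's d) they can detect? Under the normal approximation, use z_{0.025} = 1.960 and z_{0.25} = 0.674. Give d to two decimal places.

d_min ≈ 0.24

For two independent groups of n = 249 each: d_min = (z_{α/2} + z_β)·√(2/n).
z-sum = 1.960 + 0.674 = 2.634.
d_min = 2.634 × √(2/249) = 2.634 × 0.0896 = 0.236.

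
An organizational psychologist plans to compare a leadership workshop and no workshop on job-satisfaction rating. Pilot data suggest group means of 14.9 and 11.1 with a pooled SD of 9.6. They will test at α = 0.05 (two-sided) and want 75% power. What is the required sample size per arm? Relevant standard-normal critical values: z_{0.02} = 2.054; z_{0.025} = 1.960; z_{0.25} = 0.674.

n = 89 per group

Cohen's d = |M₁ − M₂| / SD_pooled = |14.9 − 11.1| / 9.6 = 3.8 / 9.6 = 0.396.
For two independent groups with equal n: n = 2·((z_{α/2} + z_β) / d)².
z_{α/2} + z_β = 1.960 + 0.674 = 2.634.
n = 2 × (2.634 / 0.396)² = 2 × 6.652² = 2 × 44.24 = 88.5.
Round up to the next whole participant.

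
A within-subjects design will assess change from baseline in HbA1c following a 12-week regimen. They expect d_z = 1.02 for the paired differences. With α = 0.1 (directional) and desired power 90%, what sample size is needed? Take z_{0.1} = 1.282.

n = 7 pairs

For a paired (one-sample on differences) test: n = ((z_{α} + z_β) / d)².
z_{α} + z_β = 1.282 + 1.282 = 2.564.
n = (2.564 / 1.02)² = 2.514² = 6.32.
Round up.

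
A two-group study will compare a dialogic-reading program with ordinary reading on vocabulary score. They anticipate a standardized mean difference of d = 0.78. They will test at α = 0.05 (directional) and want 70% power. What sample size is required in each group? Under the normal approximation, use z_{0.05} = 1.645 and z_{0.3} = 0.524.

n = 16 per group

For two independent groups with equal n: n = 2·((z_{α} + z_β) / d)².
z_{α} + z_β = 1.645 + 0.524 = 2.169.
n = 2 × (2.169 / 0.78)² = 2 × 2.781² = 2 × 7.73 = 15.5.
Round up to the next whole participant.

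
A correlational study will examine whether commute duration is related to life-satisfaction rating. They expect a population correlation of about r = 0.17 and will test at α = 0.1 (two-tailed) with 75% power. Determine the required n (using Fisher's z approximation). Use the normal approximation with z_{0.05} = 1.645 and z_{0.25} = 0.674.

n = 186

Fisher's z: C = ½·ln((1+r)/(1−r)) = ½·ln(1.4096) = 0.1717.
n = ((z_{α/2} + z_β)/C)² + 3.
(1.645 + 0.674) / 0.1717 = 2.319 / 0.1717 = 13.506.
n = 13.506² + 3 = 182.42 + 3 = 185.4.
Round up.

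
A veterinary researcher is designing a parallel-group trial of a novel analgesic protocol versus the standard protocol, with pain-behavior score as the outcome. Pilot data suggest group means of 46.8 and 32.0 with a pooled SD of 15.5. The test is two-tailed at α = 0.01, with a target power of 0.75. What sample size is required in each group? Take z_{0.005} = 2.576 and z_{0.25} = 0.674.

n = 24 per group

Cohen's d = |M₁ − M₂| / SD_pooled = |46.8 − 32.0| / 15.5 = 14.8 / 15.5 = 0.955.
For two independent groups with equal n: n = 2·((z_{α/2} + z_β) / d)².
z_{α/2} + z_β = 2.576 + 0.674 = 3.250.
n = 2 × (3.250 / 0.955)² = 2 × 3.403² = 2 × 11.58 = 23.2.
Round up to the next whole participant.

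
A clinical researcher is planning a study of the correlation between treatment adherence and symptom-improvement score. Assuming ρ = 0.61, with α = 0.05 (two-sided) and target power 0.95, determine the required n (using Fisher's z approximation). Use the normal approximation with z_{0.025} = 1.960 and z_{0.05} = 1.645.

n = 29

Fisher's z: C = ½·ln((1+r)/(1−r)) = ½·ln(4.1282) = 0.7089.
n = ((z_{α/2} + z_β)/C)² + 3.
(1.960 + 1.645) / 0.7089 = 3.605 / 0.7089 = 5.085.
n = 5.085² + 3 = 25.86 + 3 = 28.9.
Round up.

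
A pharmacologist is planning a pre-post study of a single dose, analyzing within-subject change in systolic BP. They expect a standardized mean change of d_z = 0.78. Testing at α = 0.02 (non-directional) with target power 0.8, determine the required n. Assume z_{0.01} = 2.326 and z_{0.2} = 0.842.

n = 17 pairs

For a paired (one-sample on differences) test: n = ((z_{α/2} + z_β) / d)².
z_{α/2} + z_β = 2.326 + 0.842 = 3.168.
n = (3.168 / 0.78)² = 4.062² = 16.50.
Round up.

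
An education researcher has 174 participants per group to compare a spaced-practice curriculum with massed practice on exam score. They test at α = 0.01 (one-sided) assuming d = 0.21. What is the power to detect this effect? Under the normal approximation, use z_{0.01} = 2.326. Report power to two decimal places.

power ≈ 0.36

For two equal groups, power = Φ(d·√(n/2) − z_{α}).
d·√(n/2) = 0.21 × √(174/2) = 0.21 × 9.327 = 1.959.
z_β = 1.959 − 2.326 = -0.367.
Power = Φ(-0.367) = 0.357.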